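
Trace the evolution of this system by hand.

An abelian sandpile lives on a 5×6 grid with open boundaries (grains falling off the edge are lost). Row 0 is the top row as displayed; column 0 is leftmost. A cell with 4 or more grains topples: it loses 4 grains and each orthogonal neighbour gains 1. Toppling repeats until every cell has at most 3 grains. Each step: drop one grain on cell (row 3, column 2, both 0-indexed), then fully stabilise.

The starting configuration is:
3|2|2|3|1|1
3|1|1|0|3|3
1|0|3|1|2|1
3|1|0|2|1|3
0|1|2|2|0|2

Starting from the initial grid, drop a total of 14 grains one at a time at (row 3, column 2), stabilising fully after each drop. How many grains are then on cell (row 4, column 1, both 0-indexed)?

3

step 0: 3|2|2|3|1|1
3|1|1|0|3|3
1|0|3|1|2|1
3|1|0|2|1|3
0|1|2|2|0|2
step 1: 3|2|2|3|1|1
3|1|1|0|3|3
1|0|3|1|2|1
3|1|1|2|1|3
0|1|2|2|0|2
step 2: 3|2|2|3|1|1
3|1|1|0|3|3
1|0|3|1|2|1
3|1|2|2|1|3
0|1|2|2|0|2
step 3: 3|2|2|3|1|1
3|1|1|0|3|3
1|0|3|1|2|1
3|1|3|2|1|3
0|1|2|2|0|2
step 4: 3|2|2|3|1|1
3|1|2|0|3|3
1|1|0|2|2|1
3|2|1|3|1|3
0|1|3|2|0|2
step 5: 3|2|2|3|1|1
3|1|2|0|3|3
1|1|0|2|2|1
3|2|2|3|1|3
0|1|3|2|0|2
step 6: 3|2|2|3|1|1
3|1|2|0|3|3
1|1|0|2|2|1
3|2|3|3|1|3
0|1|3|2|0|2
step 7: 3|2|2|3|1|1
3|1|2|0|3|3
1|1|1|3|2|1
3|3|2|1|2|3
0|2|1|0|1|2
step 8: 3|2|2|3|1|1
3|1|2|0|3|3
1|1|1|3|2|1
3|3|3|1|2|3
0|2|1|0|1|2
step 9: 3|2|2|3|1|1
3|1|2|0|3|3
2|2|2|3|2|1
0|1|1|2|2|3
1|3|2|0|1|2
step 10: 3|2|2|3|1|1
3|1|2|0|3|3
2|2|2|3|2|1
0|1|2|2|2|3
1|3|2|0|1|2
step 11: 3|2|2|3|1|1
3|1|2|0|3|3
2|2|2|3|2|1
0|1|3|2|2|3
1|3|2|0|1|2
step 12: 3|2|2|3|1|1
3|1|2|0|3|3
2|2|3|3|2|1
0|2|0|3|2|3
1|3|3|0|1|2
step 13: 3|2|2|3|1|1
3|1|2|0|3|3
2|2|3|3|2|1
0|2|1|3|2|3
1|3|3|0|1|2
step 14: 3|2|2|3|1|1
3|1|2|0|3|3
2|2|3|3|2|1
0|2|2|3|2|3
1|3|3|0|1|2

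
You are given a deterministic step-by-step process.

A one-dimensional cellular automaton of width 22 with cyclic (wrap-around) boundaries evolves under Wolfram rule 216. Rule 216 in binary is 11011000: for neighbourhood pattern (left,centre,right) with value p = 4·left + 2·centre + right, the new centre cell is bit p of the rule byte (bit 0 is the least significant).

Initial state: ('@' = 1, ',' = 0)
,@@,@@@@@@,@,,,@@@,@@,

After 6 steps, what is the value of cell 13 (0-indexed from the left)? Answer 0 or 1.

step 0: ,@@,@@@@@@,@,,,@@@,@@,
step 1: ,@@,@@@@@@,,@,,@@@,@@@
step 2: ,@@,@@@@@@@,,@,@@@,@@@
step 3: ,@@,@@@@@@@@,,,@@@,@@@
step 4: ,@@,@@@@@@@@@,,@@@,@@@
step 5: ,@@,@@@@@@@@@@,@@@,@@@
step 6: ,@@,@@@@@@@@@@,@@@,@@@

1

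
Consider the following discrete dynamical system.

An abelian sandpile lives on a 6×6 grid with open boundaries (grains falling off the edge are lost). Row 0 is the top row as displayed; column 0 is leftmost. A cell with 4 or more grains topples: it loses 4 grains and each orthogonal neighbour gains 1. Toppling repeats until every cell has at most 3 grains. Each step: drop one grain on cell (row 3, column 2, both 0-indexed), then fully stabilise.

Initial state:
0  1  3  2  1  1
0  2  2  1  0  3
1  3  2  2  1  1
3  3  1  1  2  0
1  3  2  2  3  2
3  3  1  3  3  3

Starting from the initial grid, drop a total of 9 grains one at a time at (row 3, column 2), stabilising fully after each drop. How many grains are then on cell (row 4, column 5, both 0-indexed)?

0) 0  1  3  2  1  1
0  2  2  1  0  3
1  3  2  2  1  1
3  3  1  1  2  0
1  3  2  2  3  2
3  3  1  3  3  3
1) 0  1  3  2  1  1
0  2  2  1  0  3
1  3  2  2  1  1
3  3  2  1  2  0
1  3  2  2  3  2
3  3  1  3  3  3
2) 0  1  3  2  1  1
0  2  2  1  0  3
1  3  2  2  1  1
3  3  3  1  2  0
1  3  2  2  3  2
3  3  1  3  3  3
3) 0  1  3  2  1  1
0  3  3  1  0  3
3  1  0  3  1  1
1  3  3  2  2  0
0  3  0  3  3  2
1  1  3  3  3  3
4) 0  1  3  2  1  1
0  3  3  1  0  3
3  2  1  3  1  1
2  1  1  3  2  0
1  0  2  3  3  2
1  2  3  3  3  3
5) 0  1  3  2  1  1
0  3  3  1  0  3
3  2  1  3  1  1
2  1  2  3  2  0
1  0  2  3  3  2
1  2  3  3  3  3
6) 0  1  3  2  1  1
0  3  3  1  0  3
3  2  1  3  1  1
2  1  3  3  2  0
1  0  2  3  3  2
1  2  3  3  3  3
7) 0  1  3  2  1  1
0  3  3  2  0  3
3  2  3  0  3  1
2  2  2  3  0  2
1  1  1  3  3  0
1  3  1  2  2  1
8) 0  1  3  2  1  1
0  3  3  2  0  3
3  2  3  0  3  1
2  2  3  3  0  2
1  1  1  3  3  0
1  3  1  2  2  1
9) 0  3  0  3  1  1
2  1  2  3  0  3
1  2  2  2  3  1
0  1  3  1  2  2
2  2  3  1  0  1
1  3  1  3  3  1

1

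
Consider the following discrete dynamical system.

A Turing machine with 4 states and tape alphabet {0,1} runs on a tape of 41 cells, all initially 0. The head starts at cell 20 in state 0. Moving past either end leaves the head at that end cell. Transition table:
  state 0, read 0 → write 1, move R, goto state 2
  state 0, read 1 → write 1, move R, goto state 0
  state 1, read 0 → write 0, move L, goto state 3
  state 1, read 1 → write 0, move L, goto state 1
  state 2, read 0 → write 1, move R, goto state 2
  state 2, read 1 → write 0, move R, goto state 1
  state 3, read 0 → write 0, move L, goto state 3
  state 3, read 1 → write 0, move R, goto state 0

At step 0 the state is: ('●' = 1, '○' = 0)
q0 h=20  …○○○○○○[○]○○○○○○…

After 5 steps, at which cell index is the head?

k=0  q0 h=20  …○○○○○○[○]○○○○○○…
k=1  q2 h=21  …○○○○○●[○]○○○○○○…
k=2  q2 h=22  …○○○○●●[○]○○○○○○…
k=3  q2 h=23  …○○○●●●[○]○○○○○○…
k=4  q2 h=24  …○○●●●●[○]○○○○○○…
k=5  q2 h=25  …○●●●●●[○]○○○○○○…

25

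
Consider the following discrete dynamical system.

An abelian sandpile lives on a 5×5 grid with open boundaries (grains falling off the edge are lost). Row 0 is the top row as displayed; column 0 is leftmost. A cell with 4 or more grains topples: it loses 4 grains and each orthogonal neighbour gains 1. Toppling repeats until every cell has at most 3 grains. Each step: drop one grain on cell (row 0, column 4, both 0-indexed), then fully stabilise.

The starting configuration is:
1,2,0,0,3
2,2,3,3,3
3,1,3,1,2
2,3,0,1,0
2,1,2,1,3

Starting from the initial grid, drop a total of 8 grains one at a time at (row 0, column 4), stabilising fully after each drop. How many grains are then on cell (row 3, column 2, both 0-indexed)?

step 0: 1,2,0,0,3
2,2,3,3,3
3,1,3,1,2
2,3,0,1,0
2,1,2,1,3
step 1: 1,2,1,2,1
2,3,1,1,1
3,2,0,3,3
2,3,1,1,0
2,1,2,1,3
step 2: 1,2,1,2,2
2,3,1,1,1
3,2,0,3,3
2,3,1,1,0
2,1,2,1,3
step 3: 1,2,1,2,3
2,3,1,1,1
3,2,0,3,3
2,3,1,1,0
2,1,2,1,3
step 4: 1,2,1,3,0
2,3,1,1,2
3,2,0,3,3
2,3,1,1,0
2,1,2,1,3
step 5: 1,2,1,3,1
2,3,1,1,2
3,2,0,3,3
2,3,1,1,0
2,1,2,1,3
step 6: 1,2,1,3,2
2,3,1,1,2
3,2,0,3,3
2,3,1,1,0
2,1,2,1,3
step 7: 1,2,1,3,3
2,3,1,1,2
3,2,0,3,3
2,3,1,1,0
2,1,2,1,3
step 8: 1,2,2,0,1
2,3,1,2,3
3,2,0,3,3
2,3,1,1,0
2,1,2,1,3

1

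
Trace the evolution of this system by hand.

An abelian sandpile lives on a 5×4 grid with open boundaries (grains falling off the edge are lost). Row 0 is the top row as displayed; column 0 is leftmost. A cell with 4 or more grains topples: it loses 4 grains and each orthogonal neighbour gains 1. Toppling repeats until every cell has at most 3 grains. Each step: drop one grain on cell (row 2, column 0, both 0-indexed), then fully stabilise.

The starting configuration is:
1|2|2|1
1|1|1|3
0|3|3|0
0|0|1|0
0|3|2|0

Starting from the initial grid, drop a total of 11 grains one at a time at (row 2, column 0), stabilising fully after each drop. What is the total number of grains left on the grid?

31

step 0: 1|2|2|1
1|1|1|3
0|3|3|0
0|0|1|0
0|3|2|0
step 1: 1|2|2|1
1|1|1|3
1|3|3|0
0|0|1|0
0|3|2|0
step 2: 1|2|2|1
1|1|1|3
2|3|3|0
0|0|1|0
0|3|2|0
step 3: 1|2|2|1
1|1|1|3
3|3|3|0
0|0|1|0
0|3|2|0
step 4: 1|2|2|1
2|2|2|3
1|1|0|1
1|1|2|0
0|3|2|0
step 5: 1|2|2|1
2|2|2|3
2|1|0|1
1|1|2|0
0|3|2|0
step 6: 1|2|2|1
2|2|2|3
3|1|0|1
1|1|2|0
0|3|2|0
step 7: 1|2|2|1
3|2|2|3
0|2|0|1
2|1|2|0
0|3|2|0
step 8: 1|2|2|1
3|2|2|3
1|2|0|1
2|1|2|0
0|3|2|0
step 9: 1|2|2|1
3|2|2|3
2|2|0|1
2|1|2|0
0|3|2|0
step 10: 1|2|2|1
3|2|2|3
3|2|0|1
2|1|2|0
0|3|2|0
step 11: 2|2|2|1
0|3|2|3
1|3|0|1
3|1|2|0
0|3|2|0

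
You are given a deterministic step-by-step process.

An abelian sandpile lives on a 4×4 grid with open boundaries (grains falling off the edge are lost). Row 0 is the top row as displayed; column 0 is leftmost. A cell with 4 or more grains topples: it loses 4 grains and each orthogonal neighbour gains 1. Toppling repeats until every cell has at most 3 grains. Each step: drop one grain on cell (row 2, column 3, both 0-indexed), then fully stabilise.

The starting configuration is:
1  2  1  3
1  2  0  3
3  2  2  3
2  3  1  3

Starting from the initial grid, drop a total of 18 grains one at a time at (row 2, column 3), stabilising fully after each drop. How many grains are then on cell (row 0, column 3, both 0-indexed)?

1

step 0: 1  2  1  3
1  2  0  3
3  2  2  3
2  3  1  3
step 1: 1  2  2  0
1  2  1  1
3  2  3  2
2  3  2  0
step 2: 1  2  2  0
1  2  1  1
3  2  3  3
2  3  2  0
step 3: 1  2  2  0
1  2  2  2
3  3  0  1
2  3  3  1
step 4: 1  2  2  0
1  2  2  2
3  3  0  2
2  3  3  1
step 5: 1  2  2  0
1  2  2  2
3  3  0  3
2  3  3  1
step 6: 1  2  2  0
1  2  2  3
3  3  1  0
2  3  3  2
step 7: 1  2  2  0
1  2  2  3
3  3  1  1
2  3  3  2
step 8: 1  2  2  0
1  2  2  3
3  3  1  2
2  3  3  2
step 9: 1  2  2  0
1  2  2  3
3  3  1  3
2  3  3  2
step 10: 1  2  2  1
1  2  3  0
3  3  2  1
2  3  3  3
step 11: 1  2  2  1
1  2  3  0
3  3  2  2
2  3  3  3
step 12: 1  2  2  1
1  2  3  0
3  3  2  3
2  3  3  3
step 13: 1  3  3  1
3  0  1  2
1  3  2  2
0  2  2  1
step 14: 1  3  3  1
3  0  1  2
1  3  2  3
0  2  2  1
step 15: 1  3  3  1
3  0  1  3
1  3  3  0
0  2  2  2
step 16: 1  3  3  1
3  0  1  3
1  3  3  1
0  2  2  2
step 17: 1  3  3  1
3  0  1  3
1  3  3  2
0  2  2  2
step 18: 1  3  3  1
3  0  1  3
1  3  3  3
0  2  2  2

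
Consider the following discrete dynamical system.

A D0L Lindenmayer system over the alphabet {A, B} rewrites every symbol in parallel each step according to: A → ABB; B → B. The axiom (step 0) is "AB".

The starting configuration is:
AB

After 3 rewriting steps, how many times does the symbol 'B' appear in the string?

t=0: AB
t=1: ABBB
t=2: ABBBBB
t=3: ABBBBBBB

7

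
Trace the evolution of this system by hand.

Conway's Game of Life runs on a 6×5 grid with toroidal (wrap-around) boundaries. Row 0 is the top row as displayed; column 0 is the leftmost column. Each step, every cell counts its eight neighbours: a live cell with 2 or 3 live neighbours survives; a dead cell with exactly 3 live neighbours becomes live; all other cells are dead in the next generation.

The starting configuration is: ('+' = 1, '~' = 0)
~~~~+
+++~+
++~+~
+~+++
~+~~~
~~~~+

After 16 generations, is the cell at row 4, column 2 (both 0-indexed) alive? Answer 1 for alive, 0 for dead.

1

[0] ~~~~+
+++~+
++~+~
+~+++
~+~~~
~~~~+
[1] ~+~~+
~~+~~
~~~~~
~~~+~
~++~~
+~~~~
[2] ++~~~
~~~~~
~~~~~
~~+~~
~++~~
+~+~~
[3] ++~~~
~~~~~
~~~~~
~++~~
~~++~
+~+~~
[4] ++~~~
~~~~~
~~~~~
~+++~
~~~+~
+~+++
[5] ++++~
~~~~~
~~+~~
~~++~
+~~~~
+~++~
[6] +~~+~
~~~+~
~~++~
~+++~
~~~~~
+~~+~
[7] ~~++~
~~~+~
~+~~+
~+~+~
~+~++
~~~~~
[8] ~~++~
~~~++
+~~++
~+~+~
+~~++
~~~~+
[9] ~~+~~
+~~~~
+~~~~
~+~~~
+~++~
+~+~~
[10] ~~~~~
~+~~~
++~~~
+++~+
+~+++
~~+~+
[11] ~~~~~
++~~~
~~~~+
~~~~~
~~~~~
+++~+
[12] ~~+~+
+~~~~
+~~~~
~~~~~
++~~~
++~~~
[13] ~~~~+
++~~+
~~~~~
++~~~
++~~~
~~+~+
[14] ~+~~+
+~~~+
~~~~+
++~~~
~~+~+
~+~++
[15] ~++~~
~~~++
~+~~+
++~++
~~+~+
~+~~+
[16] ~++~+
~+~++
~+~~~
~+~~~
~~+~~
~+~~~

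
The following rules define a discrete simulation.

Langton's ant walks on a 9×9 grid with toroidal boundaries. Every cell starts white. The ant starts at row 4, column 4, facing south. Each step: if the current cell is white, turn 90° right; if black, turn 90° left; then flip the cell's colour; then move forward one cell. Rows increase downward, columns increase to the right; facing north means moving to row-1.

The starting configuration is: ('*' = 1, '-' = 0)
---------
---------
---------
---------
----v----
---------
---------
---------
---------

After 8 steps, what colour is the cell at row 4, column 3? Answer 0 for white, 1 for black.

0) ---------
---------
---------
---------
----v----
---------
---------
---------
---------
1) ---------
---------
---------
---------
---<*----
---------
---------
---------
---------
2) ---------
---------
---------
---^-----
---**----
---------
---------
---------
---------
3) ---------
---------
---------
---*>----
---**----
---------
---------
---------
---------
4) ---------
---------
---------
---**----
---*v----
---------
---------
---------
---------
5) ---------
---------
---------
---**----
---*->---
---------
---------
---------
---------
6) ---------
---------
---------
---**----
---*-*---
-----v---
---------
---------
---------
7) ---------
---------
---------
---**----
---*-*---
----<*---
---------
---------
---------
8) ---------
---------
---------
---**----
---*^*---
----**---
---------
---------
---------

1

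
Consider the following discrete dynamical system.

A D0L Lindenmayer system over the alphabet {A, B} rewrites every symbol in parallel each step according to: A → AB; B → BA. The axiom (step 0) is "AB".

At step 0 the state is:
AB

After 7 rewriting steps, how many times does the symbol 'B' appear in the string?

t=0: AB
t=1: ABBA
t=2: ABBABAAB
t=3: ABBABAABBAABABBA
t=4: ABBABAABBAABABBABAABABBAABBABAAB
t=5: ABBABAABBAABABBABAABABBAABBABAABBAABABBAABBABAABABBABAABBAABABBA
t=6: ABBABAABBAABABBABAABABBAABBABAABBAABABBAABBABAABABBABAABBA…BAABBABAABABBABAABBAABABBAABBABAABBAABABBABAABABBAABBABAAB  (len 128)
t=7: ABBABAABBAABABBABAABABBAABBABAABBAABABBAABBABAABABBABAABBA…ABBAABABBABAABABBAABBABAABBAABABBAABBABAABABBABAABBAABABBA  (len 256)

128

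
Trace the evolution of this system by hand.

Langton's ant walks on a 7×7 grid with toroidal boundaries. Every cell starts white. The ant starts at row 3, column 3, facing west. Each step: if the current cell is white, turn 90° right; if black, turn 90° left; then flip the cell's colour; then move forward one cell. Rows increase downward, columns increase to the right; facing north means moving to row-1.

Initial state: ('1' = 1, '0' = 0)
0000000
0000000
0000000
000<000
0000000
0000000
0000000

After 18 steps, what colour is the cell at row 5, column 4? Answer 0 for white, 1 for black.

1

0) 0000000
0000000
0000000
000<000
0000000
0000000
0000000
1) 0000000
0000000
000^000
0001000
0000000
0000000
0000000
2) 0000000
0000000
0001>00
0001000
0000000
0000000
0000000
3) 0000000
0000000
0001100
0001v00
0000000
0000000
0000000
4) 0000000
0000000
0001100
000<100
0000000
0000000
0000000
5) 0000000
0000000
0001100
0000100
000v000
0000000
0000000
6) 0000000
0000000
0001100
0000100
00<1000
0000000
0000000
7) 0000000
0000000
0001100
00^0100
0011000
0000000
0000000
8) 0000000
0000000
0001100
001>100
0011000
0000000
0000000
9) 0000000
0000000
0001100
0011100
001v000
0000000
0000000
10) 0000000
0000000
0001100
0011100
0010>00
0000000
0000000
11) 0000000
0000000
0001100
0011100
0010100
0000v00
0000000
12) 0000000
0000000
0001100
0011100
0010100
000<100
0000000
13) 0000000
0000000
0001100
0011100
001^100
0001100
0000000
14) 0000000
0000000
0001100
0011100
0011>00
0001100
0000000
15) 0000000
0000000
0001100
0011^00
0011000
0001100
0000000
16) 0000000
0000000
0001100
001<000
0011000
0001100
0000000
17) 0000000
0000000
0001100
0010000
001v000
0001100
0000000
18) 0000000
0000000
0001100
0010000
0010>00
0001100
0000000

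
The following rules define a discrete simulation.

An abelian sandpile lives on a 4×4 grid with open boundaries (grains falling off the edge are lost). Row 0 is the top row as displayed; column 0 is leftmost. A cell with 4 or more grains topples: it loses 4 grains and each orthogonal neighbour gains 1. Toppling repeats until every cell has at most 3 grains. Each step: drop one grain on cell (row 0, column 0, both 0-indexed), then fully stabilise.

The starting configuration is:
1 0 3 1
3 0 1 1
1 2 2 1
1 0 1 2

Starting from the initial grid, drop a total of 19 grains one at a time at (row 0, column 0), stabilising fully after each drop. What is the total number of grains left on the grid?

step 0: 1 0 3 1
3 0 1 1
1 2 2 1
1 0 1 2
step 1: 2 0 3 1
3 0 1 1
1 2 2 1
1 0 1 2
step 2: 3 0 3 1
3 0 1 1
1 2 2 1
1 0 1 2
step 3: 1 1 3 1
0 1 1 1
2 2 2 1
1 0 1 2
step 4: 2 1 3 1
0 1 1 1
2 2 2 1
1 0 1 2
step 5: 3 1 3 1
0 1 1 1
2 2 2 1
1 0 1 2
step 6: 0 2 3 1
1 1 1 1
2 2 2 1
1 0 1 2
step 7: 1 2 3 1
1 1 1 1
2 2 2 1
1 0 1 2
step 8: 2 2 3 1
1 1 1 1
2 2 2 1
1 0 1 2
step 9: 3 2 3 1
1 1 1 1
2 2 2 1
1 0 1 2
step 10: 0 3 3 1
2 1 1 1
2 2 2 1
1 0 1 2
step 11: 1 3 3 1
2 1 1 1
2 2 2 1
1 0 1 2
step 12: 2 3 3 1
2 1 1 1
2 2 2 1
1 0 1 2
step 13: 3 3 3 1
2 1 1 1
2 2 2 1
1 0 1 2
step 14: 1 1 0 2
3 2 2 1
2 2 2 1
1 0 1 2
step 15: 2 1 0 2
3 2 2 1
2 2 2 1
1 0 1 2
step 16: 3 1 0 2
3 2 2 1
2 2 2 1
1 0 1 2
step 17: 1 2 0 2
0 3 2 1
3 2 2 1
1 0 1 2
step 18: 2 2 0 2
0 3 2 1
3 2 2 1
1 0 1 2
step 19: 3 2 0 2
0 3 2 1
3 2 2 1
1 0 1 2

25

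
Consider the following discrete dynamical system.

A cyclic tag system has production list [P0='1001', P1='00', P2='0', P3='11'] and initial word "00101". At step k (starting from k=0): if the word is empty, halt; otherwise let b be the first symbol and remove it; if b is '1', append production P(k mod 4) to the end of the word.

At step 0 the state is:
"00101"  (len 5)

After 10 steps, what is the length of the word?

k=0  "00101"  (len 5)
k=1  "0101"  (len 4)
k=2  "101"  (len 3)
k=3  "010"  (len 3)
k=4  "10"  (len 2)
k=5  "01001"  (len 5)
k=6  "1001"  (len 4)
k=7  "0010"  (len 4)
k=8  "010"  (len 3)
k=9  "10"  (len 2)
k=10  "000"  (len 3)

3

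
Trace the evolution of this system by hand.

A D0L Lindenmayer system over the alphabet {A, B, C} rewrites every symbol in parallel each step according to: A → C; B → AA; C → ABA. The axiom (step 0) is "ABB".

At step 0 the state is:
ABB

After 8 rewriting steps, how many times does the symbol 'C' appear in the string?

0) ABB
1) CAAAA
2) ABACCCC
3) CAACABAABAABAABA
4) ABACCABACAACCAACCAACCAAC
5) CAACABAABACAACABACCABAABACCABAABACCABAABACCABA
6) ABACCABACAACCAACABACCABACAACABAABACAACCAACABAABACAACCAACABAABACAACCAACABAABACAAC
7) CAACABAABACAACABACCABAABACCABACAACABAABACAACABACCABACAACCA…ACABACCABAABACCABACAACCAACABACCABAABACCABACAACCAACABACCABA  (len 140)
8) ABACCABACAACCAACABACCABACAACABAABACAACCAACABAABACAACABACCA…CAACABAABACAACCAACABAABACAACABACCABAABACCABACAACABAABACAAC  (len 252)

72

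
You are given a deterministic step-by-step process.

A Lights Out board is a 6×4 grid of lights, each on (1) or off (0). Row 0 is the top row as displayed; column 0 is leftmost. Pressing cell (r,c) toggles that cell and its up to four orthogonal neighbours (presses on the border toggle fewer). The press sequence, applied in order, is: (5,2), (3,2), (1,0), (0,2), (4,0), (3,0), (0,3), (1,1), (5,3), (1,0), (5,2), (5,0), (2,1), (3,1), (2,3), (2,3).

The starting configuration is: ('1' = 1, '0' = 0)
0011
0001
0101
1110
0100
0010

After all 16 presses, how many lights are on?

step 0: 0011
0001
0101
1110
0100
0010
step 1: 0011
0001
0101
1110
0110
0101
step 2: 0011
0001
0111
1001
0100
0101
step 3: 1011
1101
1111
1001
0100
0101
step 4: 1100
1111
1111
1001
0100
0101
step 5: 1100
1111
1111
0001
1000
1101
step 6: 1100
1111
0111
1101
0000
1101
step 7: 1111
1110
0111
1101
0000
1101
step 8: 1011
0000
0011
1101
0000
1101
step 9: 1011
0000
0011
1101
0001
1110
step 10: 0011
1100
1011
1101
0001
1110
step 11: 0011
1100
1011
1101
0011
1001
step 12: 0011
1100
1011
1101
1011
0101
step 13: 0011
1000
0101
1001
1011
0101
step 14: 0011
1000
0001
0111
1111
0101
step 15: 0011
1001
0010
0110
1111
0101
step 16: 0011
1000
0001
0111
1111
0101

13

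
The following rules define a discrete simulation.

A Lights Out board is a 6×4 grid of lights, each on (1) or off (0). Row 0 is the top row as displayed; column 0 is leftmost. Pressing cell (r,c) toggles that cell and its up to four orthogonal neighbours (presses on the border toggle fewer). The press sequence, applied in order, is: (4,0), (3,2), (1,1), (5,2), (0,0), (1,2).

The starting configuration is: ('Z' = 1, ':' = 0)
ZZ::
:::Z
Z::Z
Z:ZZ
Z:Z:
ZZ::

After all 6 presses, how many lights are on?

10

k=0  ZZ::
:::Z
Z::Z
Z:ZZ
Z:Z:
ZZ::
k=1  ZZ::
:::Z
Z::Z
::ZZ
:ZZ:
:Z::
k=2  ZZ::
:::Z
Z:ZZ
:Z::
:Z::
:Z::
k=3  Z:::
ZZZZ
ZZZZ
:Z::
:Z::
:Z::
k=4  Z:::
ZZZZ
ZZZZ
:Z::
:ZZ:
::ZZ
k=5  :Z::
:ZZZ
ZZZZ
:Z::
:ZZ:
::ZZ
k=6  :ZZ:
::::
ZZ:Z
:Z::
:ZZ:
::ZZ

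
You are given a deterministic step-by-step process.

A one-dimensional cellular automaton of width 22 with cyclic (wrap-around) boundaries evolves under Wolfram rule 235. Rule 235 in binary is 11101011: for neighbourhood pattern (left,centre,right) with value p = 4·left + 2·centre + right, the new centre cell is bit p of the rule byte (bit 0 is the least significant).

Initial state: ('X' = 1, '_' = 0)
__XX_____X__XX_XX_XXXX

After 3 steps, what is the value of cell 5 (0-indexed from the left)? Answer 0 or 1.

1

[0] __XX_____X__XX_XX_XXXX
[1] _XXX_XXXX__XXXXXXXXXXX
[2] XXXXXXXXX_XXXXXXXXXXXX
[3] XXXXXXXXXXXXXXXXXXXXXX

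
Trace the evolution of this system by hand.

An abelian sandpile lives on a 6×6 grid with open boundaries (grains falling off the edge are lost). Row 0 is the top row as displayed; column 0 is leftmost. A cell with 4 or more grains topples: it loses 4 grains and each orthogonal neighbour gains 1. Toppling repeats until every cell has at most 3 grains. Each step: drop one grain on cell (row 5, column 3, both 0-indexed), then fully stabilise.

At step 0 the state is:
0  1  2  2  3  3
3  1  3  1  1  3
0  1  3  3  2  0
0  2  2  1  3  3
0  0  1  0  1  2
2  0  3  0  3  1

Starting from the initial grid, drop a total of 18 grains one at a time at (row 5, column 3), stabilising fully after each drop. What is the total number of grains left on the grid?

[0] 0  1  2  2  3  3
3  1  3  1  1  3
0  1  3  3  2  0
0  2  2  1  3  3
0  0  1  0  1  2
2  0  3  0  3  1
[1] 0  1  2  2  3  3
3  1  3  1  1  3
0  1  3  3  2  0
0  2  2  1  3  3
0  0  1  0  1  2
2  0  3  1  3  1
[2] 0  1  2  2  3  3
3  1  3  1  1  3
0  1  3  3  2  0
0  2  2  1  3  3
0  0  1  0  1  2
2  0  3  2  3  1
[3] 0  1  2  2  3  3
3  1  3  1  1  3
0  1  3  3  2  0
0  2  2  1  3  3
0  0  1  0  1  2
2  0  3  3  3  1
[4] 0  1  2  2  3  3
3  1  3  1  1  3
0  1  3  3  2  0
0  2  2  1  3  3
0  0  2  1  2  2
2  1  0  2  0  2
[5] 0  1  2  2  3  3
3  1  3  1  1  3
0  1  3  3  2  0
0  2  2  1  3  3
0  0  2  1  2  2
2  1  0  3  0  2
[6] 0  1  2  2  3  3
3  1  3  1  1  3
0  1  3  3  2  0
0  2  2  1  3  3
0  0  2  2  2  2
2  1  1  0  1  2
[7] 0  1  2  2  3  3
3  1  3  1  1  3
0  1  3  3  2  0
0  2  2  1  3  3
0  0  2  2  2  2
2  1  1  1  1  2
[8] 0  1  2  2  3  3
3  1  3  1  1  3
0  1  3  3  2  0
0  2  2  1  3  3
0  0  2  2  2  2
2  1  1  2  1  2
[9] 0  1  2  2  3  3
3  1  3  1  1  3
0  1  3  3  2  0
0  2  2  1  3  3
0  0  2  2  2  2
2  1  1  3  1  2
[10] 0  1  2  2  3  3
3  1  3  1  1  3
0  1  3  3  2  0
0  2  2  1  3  3
0  0  2  3  2  2
2  1  2  0  2  2
[11] 0  1  2  2  3  3
3  1  3  1  1  3
0  1  3  3  2  0
0  2  2  1  3  3
0  0  2  3  2  2
2  1  2  1  2  2
[12] 0  1  2  2  3  3
3  1  3  1  1  3
0  1  3  3  2  0
0  2  2  1  3  3
0  0  2  3  2  2
2  1  2  2  2  2
[13] 0  1  2  2  3  3
3  1  3  1  1  3
0  1  3  3  2  0
0  2  2  1  3  3
0  0  2  3  2  2
2  1  2  3  2  2
[14] 0  1  2  2  3  3
3  1  3  1  1  3
0  1  3  3  2  0
0  2  2  2  3  3
0  0  3  0  3  2
2  1  3  1  3  2
[15] 0  1  2  2  3  3
3  1  3  1  1  3
0  1  3  3  2  0
0  2  2  2  3  3
0  0  3  0  3  2
2  1  3  2  3  2
[16] 0  1  2  2  3  3
3  1  3  1  1  3
0  1  3  3  2  0
0  2  2  2  3  3
0  0  3  0  3  2
2  1  3  3  3  2
[17] 0  1  2  2  3  3
3  1  3  1  1  3
0  1  3  3  3  1
0  2  3  3  1  1
0  1  0  3  2  1
2  2  1  2  2  0
[18] 0  1  2  2  3  3
3  1  3  1  1  3
0  1  3  3  3  1
0  2  3  3  1  1
0  1  0  3  2  1
2  2  1  3  2  0

61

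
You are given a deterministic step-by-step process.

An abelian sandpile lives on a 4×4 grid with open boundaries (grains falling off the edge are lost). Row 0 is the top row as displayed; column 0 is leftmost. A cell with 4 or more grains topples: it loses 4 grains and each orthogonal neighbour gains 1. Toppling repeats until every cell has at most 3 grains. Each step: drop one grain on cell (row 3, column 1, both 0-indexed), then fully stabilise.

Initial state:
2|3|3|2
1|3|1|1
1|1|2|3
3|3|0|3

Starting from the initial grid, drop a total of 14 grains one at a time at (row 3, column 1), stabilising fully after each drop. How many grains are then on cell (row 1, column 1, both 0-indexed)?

3

step 0: 2|3|3|2
1|3|1|1
1|1|2|3
3|3|0|3
step 1: 2|3|3|2
1|3|1|1
2|2|2|3
0|1|1|3
step 2: 2|3|3|2
1|3|1|1
2|2|2|3
0|2|1|3
step 3: 2|3|3|2
1|3|1|1
2|2|2|3
0|3|1|3
step 4: 2|3|3|2
1|3|1|1
2|3|2|3
1|0|2|3
step 5: 2|3|3|2
1|3|1|1
2|3|2|3
1|1|2|3
step 6: 2|3|3|2
1|3|1|1
2|3|2|3
1|2|2|3
step 7: 2|3|3|2
1|3|1|1
2|3|2|3
1|3|2|3
step 8: 3|1|0|3
2|1|3|1
3|1|3|3
2|1|3|3
step 9: 3|1|0|3
2|1|3|1
3|1|3|3
2|2|3|3
step 10: 3|1|0|3
2|1|3|1
3|1|3|3
2|3|3|3
step 11: 3|1|1|3
2|2|0|3
3|3|2|1
3|1|2|1
step 12: 3|1|1|3
2|2|0|3
3|3|2|1
3|2|2|1
step 13: 3|1|1|3
2|2|0|3
3|3|2|1
3|3|2|1
step 14: 3|1|1|3
3|3|0|3
1|1|3|1
1|2|3|1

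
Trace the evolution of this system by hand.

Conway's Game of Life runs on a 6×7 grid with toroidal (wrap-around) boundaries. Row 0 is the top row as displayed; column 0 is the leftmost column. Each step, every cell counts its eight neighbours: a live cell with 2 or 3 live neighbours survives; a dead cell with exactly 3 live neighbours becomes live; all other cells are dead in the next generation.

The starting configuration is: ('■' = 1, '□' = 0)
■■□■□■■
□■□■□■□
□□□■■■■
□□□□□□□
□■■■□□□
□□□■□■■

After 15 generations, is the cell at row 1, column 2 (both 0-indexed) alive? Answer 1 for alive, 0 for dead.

k=0  ■■□■□■■
□■□■□■□
□□□■■■■
□□□□□□□
□■■■□□□
□□□■□■■
k=1  □■□■□□□
□■□■□□□
□□■■□■■
□□□□□■□
□□■■■□□
□□□■□■□
k=2  □□□■□□□
■■□■□□□
□□■■□■■
□□□□□■■
□□■■□■□
□□□□□□□
k=3  □□■□□□□
■■□■□□■
□■■■□■□
□□□□□□□
□□□□■■■
□□■■■□□
k=4  ■□□□■□□
■□□■■□■
□■□■■□■
□□■■□□■
□□□□■■□
□□■□■□□
k=5  ■■□□■□■
□■■□□□■
□■□□□□■
■□■□□□■
□□■□■■□
□□□□■□□
k=6  □■■■□□■
□□■□□□■
□□□□□■■
■□■■□□■
□■□□■■■
■■□□■□■
k=7  □□□■□□■
□■■■□□■
□■■■□■□
□■■■□□□
□□□□■□□
□□□□■□□
k=8  ■□□■■■□
□■□□□■■
□□□□□□□
□■□□□□□
□□■□■□□
□□□■■■□
k=9  ■□■■□□□
■□□□□■■
■□□□□□□
□□□□□□□
□□■□■■□
□□■□□□■
k=10  ■□■■□■□
■□□□□□□
■□□□□□□
□□□□□□□
□□□■□■□
□□■□■■■
k=11  ■□■■□■□
■□□□□□□
□□□□□□□
□□□□□□□
□□□■□■■
□■■□□□□
k=12  ■□■■□□■
□■□□□□■
□□□□□□□
□□□□□□□
□□■□□□□
■■□□□■□
k=13  □□■□□■□
□■■□□□■
□□□□□□□
□□□□□□□
□■□□□□□
■□□■□□□
k=14  ■□■■□□■
□■■□□□□
□□□□□□□
□□□□□□□
□□□□□□□
□■■□□□□
k=15  ■□□■□□□
■■■■□□□
□□□□□□□
□□□□□□□
□□□□□□□
■■■■□□□

1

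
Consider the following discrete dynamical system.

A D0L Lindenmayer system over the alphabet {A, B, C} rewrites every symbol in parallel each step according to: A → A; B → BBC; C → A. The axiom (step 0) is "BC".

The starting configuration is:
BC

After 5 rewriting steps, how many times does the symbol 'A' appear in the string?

16

t=0: BC
t=1: BBCA
t=2: BBCBBCAA
t=3: BBCBBCABBCBBCAAA
t=4: BBCBBCABBCBBCAABBCBBCABBCBBCAAAA
t=5: BBCBBCABBCBBCAABBCBBCABBCBBCAAABBCBBCABBCBBCAABBCBBCABBCBBCAAAAA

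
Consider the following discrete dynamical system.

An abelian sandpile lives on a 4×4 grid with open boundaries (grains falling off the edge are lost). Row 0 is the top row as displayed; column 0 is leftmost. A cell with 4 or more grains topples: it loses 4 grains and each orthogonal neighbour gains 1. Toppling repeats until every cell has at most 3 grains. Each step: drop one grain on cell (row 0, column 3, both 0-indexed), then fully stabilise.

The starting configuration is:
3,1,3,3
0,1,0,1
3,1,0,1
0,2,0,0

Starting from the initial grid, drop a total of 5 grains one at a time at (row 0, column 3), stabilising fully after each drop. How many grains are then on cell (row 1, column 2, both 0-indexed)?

1

0) 3,1,3,3
0,1,0,1
3,1,0,1
0,2,0,0
1) 3,2,0,1
0,1,1,2
3,1,0,1
0,2,0,0
2) 3,2,0,2
0,1,1,2
3,1,0,1
0,2,0,0
3) 3,2,0,3
0,1,1,2
3,1,0,1
0,2,0,0
4) 3,2,1,0
0,1,1,3
3,1,0,1
0,2,0,0
5) 3,2,1,1
0,1,1,3
3,1,0,1
0,2,0,0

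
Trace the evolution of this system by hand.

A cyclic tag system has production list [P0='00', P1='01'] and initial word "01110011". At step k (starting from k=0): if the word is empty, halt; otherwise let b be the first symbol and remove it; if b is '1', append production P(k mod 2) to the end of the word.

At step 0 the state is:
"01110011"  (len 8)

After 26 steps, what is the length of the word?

0) "01110011"  (len 8)
1) "1110011"  (len 7)
2) "11001101"  (len 8)
3) "100110100"  (len 9)
4) "0011010001"  (len 10)
5) "011010001"  (len 9)
6) "11010001"  (len 8)
7) "101000100"  (len 9)
8) "0100010001"  (len 10)
9) "100010001"  (len 9)
10) "0001000101"  (len 10)
11) "001000101"  (len 9)
12) "01000101"  (len 8)
13) "1000101"  (len 7)
14) "00010101"  (len 8)
15) "0010101"  (len 7)
16) "010101"  (len 6)
17) "10101"  (len 5)
18) "010101"  (len 6)
19) "10101"  (len 5)
20) "010101"  (len 6)
21) "10101"  (len 5)
22) "010101"  (len 6)
23) "10101"  (len 5)
24) "010101"  (len 6)
25) "10101"  (len 5)
26) "010101"  (len 6)

6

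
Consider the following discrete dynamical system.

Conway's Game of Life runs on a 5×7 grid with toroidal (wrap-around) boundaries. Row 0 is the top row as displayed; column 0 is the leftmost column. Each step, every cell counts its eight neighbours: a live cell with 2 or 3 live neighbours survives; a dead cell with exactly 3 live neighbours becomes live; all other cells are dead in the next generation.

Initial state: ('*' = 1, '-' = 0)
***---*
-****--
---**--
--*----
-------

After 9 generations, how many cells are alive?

2

t=0: ***---*
-****--
---**--
--*----
-------
t=1: *------
----**-
-*--*--
---*---
*-*----
t=2: -*----*
----**-
---***-
-***---
-*-----
t=3: *----*-
---*--*
-----*-
-*-*---
-*-----
t=4: *-----*
----***
--*-*--
--*----
***----
t=5: -------
*--**-*
----*--
--*----
*-*---*
t=6: -*-*-*-
---***-
----**-
-*-*---
-*-----
t=7: ---*-*-
--**--*
--*--*-
--*-*--
**--*--
t=8: **-*-**
--**-**
-**-**-
--*-**-
-**-**-
t=9: -------
-------
-*-----
------*
-------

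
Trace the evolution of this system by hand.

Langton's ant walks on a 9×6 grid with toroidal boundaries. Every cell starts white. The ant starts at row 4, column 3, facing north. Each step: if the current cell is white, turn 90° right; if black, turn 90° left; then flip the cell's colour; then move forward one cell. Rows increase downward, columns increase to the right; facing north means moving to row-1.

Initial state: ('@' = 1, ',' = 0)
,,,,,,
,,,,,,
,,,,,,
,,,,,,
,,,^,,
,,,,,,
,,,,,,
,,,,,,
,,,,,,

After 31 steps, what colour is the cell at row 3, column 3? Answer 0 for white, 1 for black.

1

t=0: ,,,,,,
,,,,,,
,,,,,,
,,,,,,
,,,^,,
,,,,,,
,,,,,,
,,,,,,
,,,,,,
t=1: ,,,,,,
,,,,,,
,,,,,,
,,,,,,
,,,@>,
,,,,,,
,,,,,,
,,,,,,
,,,,,,
t=2: ,,,,,,
,,,,,,
,,,,,,
,,,,,,
,,,@@,
,,,,v,
,,,,,,
,,,,,,
,,,,,,
t=3: ,,,,,,
,,,,,,
,,,,,,
,,,,,,
,,,@@,
,,,<@,
,,,,,,
,,,,,,
,,,,,,
t=4: ,,,,,,
,,,,,,
,,,,,,
,,,,,,
,,,^@,
,,,@@,
,,,,,,
,,,,,,
,,,,,,
t=5: ,,,,,,
,,,,,,
,,,,,,
,,,,,,
,,<,@,
,,,@@,
,,,,,,
,,,,,,
,,,,,,
t=6: ,,,,,,
,,,,,,
,,,,,,
,,^,,,
,,@,@,
,,,@@,
,,,,,,
,,,,,,
,,,,,,
t=7: ,,,,,,
,,,,,,
,,,,,,
,,@>,,
,,@,@,
,,,@@,
,,,,,,
,,,,,,
,,,,,,
t=8: ,,,,,,
,,,,,,
,,,,,,
,,@@,,
,,@v@,
,,,@@,
,,,,,,
,,,,,,
,,,,,,
t=9: ,,,,,,
,,,,,,
,,,,,,
,,@@,,
,,<@@,
,,,@@,
,,,,,,
,,,,,,
,,,,,,
t=10: ,,,,,,
,,,,,,
,,,,,,
,,@@,,
,,,@@,
,,v@@,
,,,,,,
,,,,,,
,,,,,,
t=11: ,,,,,,
,,,,,,
,,,,,,
,,@@,,
,,,@@,
,<@@@,
,,,,,,
,,,,,,
,,,,,,
t=12: ,,,,,,
,,,,,,
,,,,,,
,,@@,,
,^,@@,
,@@@@,
,,,,,,
,,,,,,
,,,,,,
t=13: ,,,,,,
,,,,,,
,,,,,,
,,@@,,
,@>@@,
,@@@@,
,,,,,,
,,,,,,
,,,,,,
t=14: ,,,,,,
,,,,,,
,,,,,,
,,@@,,
,@@@@,
,@v@@,
,,,,,,
,,,,,,
,,,,,,
t=15: ,,,,,,
,,,,,,
,,,,,,
,,@@,,
,@@@@,
,@,>@,
,,,,,,
,,,,,,
,,,,,,
t=16: ,,,,,,
,,,,,,
,,,,,,
,,@@,,
,@@^@,
,@,,@,
,,,,,,
,,,,,,
,,,,,,
t=17: ,,,,,,
,,,,,,
,,,,,,
,,@@,,
,@<,@,
,@,,@,
,,,,,,
,,,,,,
,,,,,,
t=18: ,,,,,,
,,,,,,
,,,,,,
,,@@,,
,@,,@,
,@v,@,
,,,,,,
,,,,,,
,,,,,,
t=19: ,,,,,,
,,,,,,
,,,,,,
,,@@,,
,@,,@,
,<@,@,
,,,,,,
,,,,,,
,,,,,,
t=20: ,,,,,,
,,,,,,
,,,,,,
,,@@,,
,@,,@,
,,@,@,
,v,,,,
,,,,,,
,,,,,,
t=21: ,,,,,,
,,,,,,
,,,,,,
,,@@,,
,@,,@,
,,@,@,
<@,,,,
,,,,,,
,,,,,,
t=22: ,,,,,,
,,,,,,
,,,,,,
,,@@,,
,@,,@,
^,@,@,
@@,,,,
,,,,,,
,,,,,,
t=23: ,,,,,,
,,,,,,
,,,,,,
,,@@,,
,@,,@,
@>@,@,
@@,,,,
,,,,,,
,,,,,,
t=24: ,,,,,,
,,,,,,
,,,,,,
,,@@,,
,@,,@,
@@@,@,
@v,,,,
,,,,,,
,,,,,,
t=25: ,,,,,,
,,,,,,
,,,,,,
,,@@,,
,@,,@,
@@@,@,
@,>,,,
,,,,,,
,,,,,,
t=26: ,,,,,,
,,,,,,
,,,,,,
,,@@,,
,@,,@,
@@@,@,
@,@,,,
,,v,,,
,,,,,,
t=27: ,,,,,,
,,,,,,
,,,,,,
,,@@,,
,@,,@,
@@@,@,
@,@,,,
,<@,,,
,,,,,,
t=28: ,,,,,,
,,,,,,
,,,,,,
,,@@,,
,@,,@,
@@@,@,
@^@,,,
,@@,,,
,,,,,,
t=29: ,,,,,,
,,,,,,
,,,,,,
,,@@,,
,@,,@,
@@@,@,
@@>,,,
,@@,,,
,,,,,,
t=30: ,,,,,,
,,,,,,
,,,,,,
,,@@,,
,@,,@,
@@^,@,
@@,,,,
,@@,,,
,,,,,,
t=31: ,,,,,,
,,,,,,
,,,,,,
,,@@,,
,@,,@,
@<,,@,
@@,,,,
,@@,,,
,,,,,,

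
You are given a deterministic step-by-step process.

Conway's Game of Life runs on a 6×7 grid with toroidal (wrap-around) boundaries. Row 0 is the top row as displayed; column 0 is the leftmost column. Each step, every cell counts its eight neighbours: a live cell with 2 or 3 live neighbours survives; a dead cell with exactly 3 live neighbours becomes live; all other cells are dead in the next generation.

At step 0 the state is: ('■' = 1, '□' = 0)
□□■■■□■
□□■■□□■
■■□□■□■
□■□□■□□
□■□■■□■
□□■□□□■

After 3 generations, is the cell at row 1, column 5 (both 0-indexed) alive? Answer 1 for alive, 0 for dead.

1

0) □□■■■□■
□□■■□□■
■■□□■□■
□■□□■□□
□■□■■□■
□□■□□□■
1) ■■□□■□■
□□□□□□■
□■□□■□■
□■□□■□■
□■□■■□□
□■□□□□■
2) □■□□□□■
□■□□□□■
□□□□□□■
□■□□■□□
□■□■■□□
□■□■■□■
3) □■□□□□■
□□□□□■■
□□□□□■□
■□■■■■□
□■□□□□□
□■□■■□□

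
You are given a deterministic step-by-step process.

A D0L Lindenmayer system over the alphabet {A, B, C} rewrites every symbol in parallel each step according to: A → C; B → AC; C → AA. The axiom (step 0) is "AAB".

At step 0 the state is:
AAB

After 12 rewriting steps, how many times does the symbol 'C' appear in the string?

k=0  AAB
k=1  CCAC
k=2  AAAACAA
k=3  CCCCAACC
k=4  AAAAAAAACCAAAA
k=5  CCCCCCCCAAAACCCC
k=6  AAAAAAAAAAAAAAAACCCCAAAAAAAA
k=7  CCCCCCCCCCCCCCCCAAAAAAAACCCCCCCC
k=8  AAAAAAAAAAAAAAAAAAAAAAAAAAAAAAAACCCCCCCCAAAAAAAAAAAAAAAA
k=9  CCCCCCCCCCCCCCCCCCCCCCCCCCCCCCCCAAAAAAAAAAAAAAAACCCCCCCCCCCCCCCC
k=10  AAAAAAAAAAAAAAAAAAAAAAAAAAAAAAAAAAAAAAAAAAAAAAAAAAAAAAAAAAAAAAAACCCCCCCCCCCCCCCCAAAAAAAAAAAAAAAAAAAAAAAAAAAAAAAA
k=11  CCCCCCCCCCCCCCCCCCCCCCCCCCCCCCCCCCCCCCCCCCCCCCCCCCCCCCCCCC…AAAAAAAAAAAAAAAAAAAAAAAAAACCCCCCCCCCCCCCCCCCCCCCCCCCCCCCCC  (len 128)
k=12  AAAAAAAAAAAAAAAAAAAAAAAAAAAAAAAAAAAAAAAAAAAAAAAAAAAAAAAAAA…AAAAAAAAAAAAAAAAAAAAAAAAAAAAAAAAAAAAAAAAAAAAAAAAAAAAAAAAAA  (len 224)

32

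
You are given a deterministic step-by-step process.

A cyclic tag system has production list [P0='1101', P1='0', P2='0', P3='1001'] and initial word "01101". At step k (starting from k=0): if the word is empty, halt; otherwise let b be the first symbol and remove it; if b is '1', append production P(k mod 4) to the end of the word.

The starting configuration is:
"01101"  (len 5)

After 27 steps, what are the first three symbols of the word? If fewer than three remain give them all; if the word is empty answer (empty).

[0] "01101"  (len 5)
[1] "1101"  (len 4)
[2] "1010"  (len 4)
[3] "0100"  (len 4)
[4] "100"  (len 3)
[5] "001101"  (len 6)
[6] "01101"  (len 5)
[7] "1101"  (len 4)
[8] "1011001"  (len 7)
[9] "0110011101"  (len 10)
[10] "110011101"  (len 9)
[11] "100111010"  (len 9)
[12] "001110101001"  (len 12)
[13] "01110101001"  (len 11)
[14] "1110101001"  (len 10)
[15] "1101010010"  (len 10)
[16] "1010100101001"  (len 13)
[17] "0101001010011101"  (len 16)
[18] "101001010011101"  (len 15)
[19] "010010100111010"  (len 15)
[20] "10010100111010"  (len 14)
[21] "00101001110101101"  (len 17)
[22] "0101001110101101"  (len 16)
[23] "101001110101101"  (len 15)
[24] "010011101011011001"  (len 18)
[25] "10011101011011001"  (len 17)
[26] "00111010110110010"  (len 17)
[27] "0111010110110010"  (len 16)

011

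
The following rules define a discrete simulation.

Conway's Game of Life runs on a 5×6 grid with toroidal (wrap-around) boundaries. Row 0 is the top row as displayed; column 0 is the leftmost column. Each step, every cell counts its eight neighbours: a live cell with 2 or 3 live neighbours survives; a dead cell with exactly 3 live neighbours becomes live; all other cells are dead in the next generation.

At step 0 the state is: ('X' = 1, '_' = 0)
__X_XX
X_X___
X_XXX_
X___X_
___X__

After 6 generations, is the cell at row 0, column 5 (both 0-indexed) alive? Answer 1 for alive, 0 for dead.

0

step 0: __X_XX
X_X___
X_XXX_
X___X_
___X__
step 1: _XX_XX
X_X___
X_X_X_
_XX_X_
___X__
step 2: XXX_XX
X_X_X_
X_X___
_XX_XX
X____X
step 3: __X_X_
__X_X_
X_X_X_
__XXX_
______
step 4: ______
__X_X_
__X_X_
_XX_XX
__X_X_
step 5: ______
______
__X_X_
_XX_XX
_XX_XX
step 6: ______
______
_XX_XX
______
_XX_XX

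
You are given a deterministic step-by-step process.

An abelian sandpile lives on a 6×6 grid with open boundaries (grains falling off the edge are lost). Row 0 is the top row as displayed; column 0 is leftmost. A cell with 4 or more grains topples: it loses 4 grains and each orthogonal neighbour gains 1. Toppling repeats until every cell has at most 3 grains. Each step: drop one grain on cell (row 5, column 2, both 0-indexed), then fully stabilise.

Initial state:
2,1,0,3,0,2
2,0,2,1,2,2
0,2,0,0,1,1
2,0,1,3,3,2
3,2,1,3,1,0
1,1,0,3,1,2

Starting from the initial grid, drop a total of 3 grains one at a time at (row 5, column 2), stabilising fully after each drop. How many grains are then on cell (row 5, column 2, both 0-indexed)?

3

k=0  2,1,0,3,0,2
2,0,2,1,2,2
0,2,0,0,1,1
2,0,1,3,3,2
3,2,1,3,1,0
1,1,0,3,1,2
k=1  2,1,0,3,0,2
2,0,2,1,2,2
0,2,0,0,1,1
2,0,1,3,3,2
3,2,1,3,1,0
1,1,1,3,1,2
k=2  2,1,0,3,0,2
2,0,2,1,2,2
0,2,0,0,1,1
2,0,1,3,3,2
3,2,1,3,1,0
1,1,2,3,1,2
k=3  2,1,0,3,0,2
2,0,2,1,2,2
0,2,0,0,1,1
2,0,1,3,3,2
3,2,1,3,1,0
1,1,3,3,1,2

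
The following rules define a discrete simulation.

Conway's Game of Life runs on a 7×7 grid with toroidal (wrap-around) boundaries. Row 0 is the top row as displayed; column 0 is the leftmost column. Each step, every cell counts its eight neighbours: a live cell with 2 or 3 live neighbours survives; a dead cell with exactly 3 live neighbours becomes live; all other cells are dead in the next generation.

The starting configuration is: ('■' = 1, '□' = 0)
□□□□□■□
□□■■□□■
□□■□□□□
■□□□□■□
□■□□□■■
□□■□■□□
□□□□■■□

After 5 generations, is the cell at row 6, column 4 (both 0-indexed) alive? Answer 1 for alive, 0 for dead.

0

[0] □□□□□■□
□□■■□□■
□□■□□□□
■□□□□■□
□■□□□■■
□□■□■□□
□□□□■■□
[1] □□□■□■■
□□■■□□□
□■■■□□■
■■□□□■□
■■□□■■■
□□□■■□■
□□□■■■□
[2] □□□□□■■
■■□□□■■
□□□■■□■
□□□■□□□
□■■■□□□
□□■□□□□
□□■□□□□
[3] □■□□□■□
□□□□□□□
□□■■■□■
□□□□□□□
□■□■□□□
□□□□□□□
□□□□□□□
[4] □□□□□□□
□□■■■■□
□□□■□□□
□□□□■□□
□□□□□□□
□□□□□□□
□□□□□□□
[5] □□□■■□□
□□■■■□□
□□■□□■□
□□□□□□□
□□□□□□□
□□□□□□□
□□□□□□□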